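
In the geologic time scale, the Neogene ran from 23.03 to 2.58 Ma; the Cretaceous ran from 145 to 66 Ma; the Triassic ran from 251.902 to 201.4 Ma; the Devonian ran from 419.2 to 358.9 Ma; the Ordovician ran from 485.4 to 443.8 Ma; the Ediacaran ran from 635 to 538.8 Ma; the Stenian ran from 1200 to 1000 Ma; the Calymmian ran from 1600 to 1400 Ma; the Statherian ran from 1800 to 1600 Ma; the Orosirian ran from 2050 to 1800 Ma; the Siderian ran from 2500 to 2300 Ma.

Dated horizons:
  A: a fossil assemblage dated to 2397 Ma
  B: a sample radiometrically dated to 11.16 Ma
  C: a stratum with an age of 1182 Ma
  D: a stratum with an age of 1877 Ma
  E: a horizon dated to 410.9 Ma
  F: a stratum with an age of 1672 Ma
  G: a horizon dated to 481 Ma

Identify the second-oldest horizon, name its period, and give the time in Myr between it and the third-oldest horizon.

D, in the Orosirian; 205 million years to F

Sorted oldest-first by Ma: A (2397), D (1877), F (1672), C (1182), G (481), E (410.9), B (11.16).
The second oldest is D at 1877 Ma, which lies in 2050–1800 Ma: the Orosirian.
The third oldest is F at 1672 Ma; separation = |1877 − 1672| = 205 Myr.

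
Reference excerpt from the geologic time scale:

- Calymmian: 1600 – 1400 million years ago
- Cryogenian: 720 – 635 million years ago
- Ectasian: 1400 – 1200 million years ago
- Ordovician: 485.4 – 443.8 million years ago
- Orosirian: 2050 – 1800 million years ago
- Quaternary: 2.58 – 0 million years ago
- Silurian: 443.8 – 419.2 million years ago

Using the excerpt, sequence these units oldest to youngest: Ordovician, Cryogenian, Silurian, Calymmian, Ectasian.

Calymmian, Ectasian, Cryogenian, Ordovician, Silurian

The oldest of these is Calymmian (starts 1600 Ma) and the youngest is Silurian (ends 419.2 Ma).
In between, by decreasing start age: Ectasian (1400), Cryogenian (720), Ordovician (485.4).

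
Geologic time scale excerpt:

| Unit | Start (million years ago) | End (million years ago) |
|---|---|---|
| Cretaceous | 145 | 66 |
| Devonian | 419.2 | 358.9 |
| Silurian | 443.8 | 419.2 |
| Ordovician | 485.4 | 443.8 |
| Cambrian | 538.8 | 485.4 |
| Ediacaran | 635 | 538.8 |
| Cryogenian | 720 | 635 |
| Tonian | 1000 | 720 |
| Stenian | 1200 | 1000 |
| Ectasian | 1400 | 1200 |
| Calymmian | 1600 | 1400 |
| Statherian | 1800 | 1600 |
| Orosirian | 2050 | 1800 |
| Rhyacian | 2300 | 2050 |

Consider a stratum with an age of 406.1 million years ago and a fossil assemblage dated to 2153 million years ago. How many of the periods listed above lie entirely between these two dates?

The older date is 2153 Ma and the younger is 406.1 Ma.
Periods with start < 2153 and end > 406.1 Ma: Orosirian (2050–1800), Statherian (1800–1600), Calymmian (1600–1400), Ectasian (1400–1200), Stenian (1200–1000), Tonian (1000–720), Cryogenian (720–635), Ediacaran (635–538.8), Cambrian (538.8–485.4), Ordovician (485.4–443.8), Silurian (443.8–419.2).
That is 11 complete periods.

11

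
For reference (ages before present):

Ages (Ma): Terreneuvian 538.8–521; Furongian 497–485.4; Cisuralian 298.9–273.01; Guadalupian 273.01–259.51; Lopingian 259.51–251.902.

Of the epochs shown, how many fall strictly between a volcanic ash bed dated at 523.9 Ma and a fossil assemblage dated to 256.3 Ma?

523.9 Ma sits inside the Terreneuvian (538.8–521) and 256.3 Ma inside the Lopingian (259.51–251.902); neither of those is wholly between the two dates.
The listed epochs lying completely between them are Furongian, Cisuralian, Guadalupian — 3 in all.

3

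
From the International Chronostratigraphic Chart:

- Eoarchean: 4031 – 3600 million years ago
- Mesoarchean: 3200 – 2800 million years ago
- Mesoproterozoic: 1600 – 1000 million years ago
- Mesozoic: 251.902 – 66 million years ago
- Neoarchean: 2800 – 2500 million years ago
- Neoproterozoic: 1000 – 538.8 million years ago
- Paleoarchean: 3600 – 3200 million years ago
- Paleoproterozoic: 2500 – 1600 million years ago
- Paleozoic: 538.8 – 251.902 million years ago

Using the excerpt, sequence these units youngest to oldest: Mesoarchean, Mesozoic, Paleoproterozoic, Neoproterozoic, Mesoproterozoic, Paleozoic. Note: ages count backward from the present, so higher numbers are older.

Read off each span (Ma): Mesoarchean 3200–2800; Mesozoic 251.902–66; Paleoproterozoic 2500–1600; Neoproterozoic 1000–538.8; Mesoproterozoic 1600–1000; Paleozoic 538.8–251.902.
Larger Ma is older, so oldest→youngest is Mesoarchean, Paleoproterozoic, Mesoproterozoic, Neoproterozoic, Paleozoic, Mesozoic; reverse it for youngest→oldest.

Mesozoic, then Paleozoic, then Neoproterozoic, then Mesoproterozoic, then Paleoproterozoic, then Mesoarchean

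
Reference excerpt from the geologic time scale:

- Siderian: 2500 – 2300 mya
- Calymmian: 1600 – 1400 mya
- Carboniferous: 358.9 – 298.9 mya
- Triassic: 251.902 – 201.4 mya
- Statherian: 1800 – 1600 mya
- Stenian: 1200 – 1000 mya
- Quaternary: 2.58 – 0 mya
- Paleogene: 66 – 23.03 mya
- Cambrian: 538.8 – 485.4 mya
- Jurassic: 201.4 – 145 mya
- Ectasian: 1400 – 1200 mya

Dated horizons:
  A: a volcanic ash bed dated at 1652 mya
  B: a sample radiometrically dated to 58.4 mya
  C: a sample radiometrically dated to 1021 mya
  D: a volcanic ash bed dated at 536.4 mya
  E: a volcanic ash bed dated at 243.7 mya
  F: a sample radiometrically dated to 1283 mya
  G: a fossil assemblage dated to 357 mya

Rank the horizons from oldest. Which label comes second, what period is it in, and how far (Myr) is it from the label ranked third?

F, in the Ectasian; 262 million years to C

Sorted oldest-first by Ma: A (1652), F (1283), C (1021), D (536.4), G (357), E (243.7), B (58.4).
The second oldest is F at 1283 Ma, which lies in 1400–1200 Ma: the Ectasian.
The third oldest is C at 1021 Ma; separation = |1283 − 1021| = 262 Myr.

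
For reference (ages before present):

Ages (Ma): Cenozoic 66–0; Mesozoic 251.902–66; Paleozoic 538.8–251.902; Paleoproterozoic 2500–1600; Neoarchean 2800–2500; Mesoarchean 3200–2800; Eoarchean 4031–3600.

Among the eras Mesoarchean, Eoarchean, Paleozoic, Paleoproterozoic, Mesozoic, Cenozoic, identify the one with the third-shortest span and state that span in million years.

Durations: Mesoarchean 400; Eoarchean 431; Paleozoic 286.898; Paleoproterozoic 900; Mesozoic 185.902; Cenozoic 66 Myr.
Sorted shortest-first: Cenozoic (66), Mesozoic (185.902), Paleozoic (286.898), Mesoarchean (400), Eoarchean (431), Paleoproterozoic (900).
The third shortest is Paleozoic at 286.898 Myr.

Paleozoic, 286.898 million years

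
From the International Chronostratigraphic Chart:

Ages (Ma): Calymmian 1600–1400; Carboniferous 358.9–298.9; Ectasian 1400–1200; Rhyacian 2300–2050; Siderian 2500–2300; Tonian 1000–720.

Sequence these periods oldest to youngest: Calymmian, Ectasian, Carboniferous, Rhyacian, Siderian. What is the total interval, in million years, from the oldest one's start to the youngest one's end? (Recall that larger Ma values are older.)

Siderian → Rhyacian → Calymmian → Ectasian → Carboniferous; total span 2201.1 Myr

Start ages (Ma): Siderian 2500, Rhyacian 2300, Calymmian 1600, Ectasian 1400, Carboniferous 358.9.
Ordered oldest to youngest: Siderian, Rhyacian, Calymmian, Ectasian, Carboniferous.
Span = 2500 − 298.9 = 2201.1 Myr.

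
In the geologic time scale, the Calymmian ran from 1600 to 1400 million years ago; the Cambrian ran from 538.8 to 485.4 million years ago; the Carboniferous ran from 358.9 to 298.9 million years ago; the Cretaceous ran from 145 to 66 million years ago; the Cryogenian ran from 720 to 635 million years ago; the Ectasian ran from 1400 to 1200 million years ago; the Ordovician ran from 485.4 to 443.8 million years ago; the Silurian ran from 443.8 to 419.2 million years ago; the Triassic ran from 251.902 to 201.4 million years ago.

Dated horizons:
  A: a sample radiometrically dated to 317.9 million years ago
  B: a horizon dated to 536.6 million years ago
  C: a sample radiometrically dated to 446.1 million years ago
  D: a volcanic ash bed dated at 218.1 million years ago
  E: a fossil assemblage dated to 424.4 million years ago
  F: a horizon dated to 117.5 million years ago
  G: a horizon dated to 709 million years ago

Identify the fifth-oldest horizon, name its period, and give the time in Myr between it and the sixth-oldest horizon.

Sorted oldest-first by Ma: G (709), B (536.6), C (446.1), E (424.4), A (317.9), D (218.1), F (117.5).
The fifth oldest is A at 317.9 Ma, which lies in 358.9–298.9 Ma: the Carboniferous.
The sixth oldest is D at 218.1 Ma; separation = |317.9 − 218.1| = 99.8 Myr.

A, in the Carboniferous; 99.8 million years to D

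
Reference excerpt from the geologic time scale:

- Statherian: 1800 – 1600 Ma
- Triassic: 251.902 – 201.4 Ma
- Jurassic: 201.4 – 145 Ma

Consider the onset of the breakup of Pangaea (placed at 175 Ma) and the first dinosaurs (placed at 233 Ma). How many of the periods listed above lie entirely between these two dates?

0

The older date is 233 Ma and the younger is 175 Ma.
No period both begins after 233 Ma and ends before 175 Ma, so the count is 0.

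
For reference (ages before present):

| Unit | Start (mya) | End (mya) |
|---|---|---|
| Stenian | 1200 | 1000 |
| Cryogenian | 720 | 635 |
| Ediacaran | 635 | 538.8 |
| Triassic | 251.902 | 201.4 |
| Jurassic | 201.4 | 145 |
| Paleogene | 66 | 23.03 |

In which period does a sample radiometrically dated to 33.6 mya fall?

33.6 Ma lies between 66 and 23.03 Ma, so it falls in the Paleogene.

Paleogene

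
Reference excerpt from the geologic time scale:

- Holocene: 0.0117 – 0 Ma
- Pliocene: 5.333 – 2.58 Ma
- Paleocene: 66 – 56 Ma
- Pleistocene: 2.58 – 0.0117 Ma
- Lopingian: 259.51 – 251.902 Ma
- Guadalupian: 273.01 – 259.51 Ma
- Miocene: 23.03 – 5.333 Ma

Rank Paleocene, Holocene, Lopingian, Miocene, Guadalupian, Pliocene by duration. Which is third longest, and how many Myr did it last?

Durations: Paleocene 10; Holocene 0.0117; Lopingian 7.608; Miocene 17.697; Guadalupian 13.5; Pliocene 2.753 Myr.
Sorted longest-first: Miocene (17.697), Guadalupian (13.5), Paleocene (10), Lopingian (7.608), Pliocene (2.753), Holocene (0.0117).
The third longest is Paleocene at 10 Myr.

Paleocene, 10 million years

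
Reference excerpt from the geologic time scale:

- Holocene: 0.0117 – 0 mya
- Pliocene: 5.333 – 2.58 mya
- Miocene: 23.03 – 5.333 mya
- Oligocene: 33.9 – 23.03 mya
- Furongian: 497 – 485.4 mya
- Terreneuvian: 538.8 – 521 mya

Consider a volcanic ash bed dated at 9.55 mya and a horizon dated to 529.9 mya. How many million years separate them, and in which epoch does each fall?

520.35 million years apart; the first in the Miocene, the second in the Terreneuvian

Elapsed time: 529.9 − 9.55 = 520.35 Myr.
9.55 Ma lies within 23.03–5.333 Ma: Miocene.
529.9 Ma lies within 538.8–521 Ma: Terreneuvian.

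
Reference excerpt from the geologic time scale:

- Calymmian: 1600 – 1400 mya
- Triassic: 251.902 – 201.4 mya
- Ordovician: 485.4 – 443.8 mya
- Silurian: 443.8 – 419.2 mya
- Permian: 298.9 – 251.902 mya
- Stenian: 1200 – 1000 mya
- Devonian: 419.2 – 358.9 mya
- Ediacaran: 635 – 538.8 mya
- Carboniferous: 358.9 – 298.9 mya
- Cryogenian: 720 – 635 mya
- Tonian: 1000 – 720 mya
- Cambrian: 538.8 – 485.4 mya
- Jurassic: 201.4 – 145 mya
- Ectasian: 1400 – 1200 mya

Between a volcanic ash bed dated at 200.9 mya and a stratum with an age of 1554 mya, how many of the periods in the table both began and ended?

12

The older date is 1554 Ma and the younger is 200.9 Ma.
Periods with start < 1554 and end > 200.9 Ma: Ectasian (1400–1200), Stenian (1200–1000), Tonian (1000–720), Cryogenian (720–635), Ediacaran (635–538.8), Cambrian (538.8–485.4), Ordovician (485.4–443.8), Silurian (443.8–419.2), Devonian (419.2–358.9), Carboniferous (358.9–298.9), Permian (298.9–251.902), Triassic (251.902–201.4).
That is 12 complete periods.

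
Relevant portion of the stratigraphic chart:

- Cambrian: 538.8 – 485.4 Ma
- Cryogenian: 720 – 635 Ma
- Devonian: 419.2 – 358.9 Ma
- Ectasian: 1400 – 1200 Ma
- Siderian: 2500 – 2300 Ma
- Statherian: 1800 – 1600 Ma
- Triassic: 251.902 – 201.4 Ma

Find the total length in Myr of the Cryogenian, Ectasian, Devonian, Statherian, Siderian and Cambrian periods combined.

Each duration: Cryogenian = 85; Ectasian = 200; Devonian = 60.3; Statherian = 200; Siderian = 200; Cambrian = 53.4.
Sum: 85 + 200 + 60.3 + 200 + 200 + 53.4 = 798.7 Myr.

798.7 million years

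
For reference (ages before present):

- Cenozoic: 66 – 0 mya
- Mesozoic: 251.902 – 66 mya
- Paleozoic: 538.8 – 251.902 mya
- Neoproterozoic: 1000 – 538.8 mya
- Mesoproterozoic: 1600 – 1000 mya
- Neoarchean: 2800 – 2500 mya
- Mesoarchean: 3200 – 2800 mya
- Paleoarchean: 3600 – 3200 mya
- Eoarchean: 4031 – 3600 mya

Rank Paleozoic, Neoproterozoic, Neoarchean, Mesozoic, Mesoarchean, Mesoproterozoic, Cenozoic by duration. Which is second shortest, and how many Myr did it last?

Mesozoic, 185.902 million years

Start − end for each: Paleozoic 538.8 − 251.902 = 286.898; Neoproterozoic 1000 − 538.8 = 461.2; Neoarchean 2800 − 2500 = 300; Mesozoic 251.902 − 66 = 185.902; Mesoarchean 3200 − 2800 = 400; Mesoproterozoic 1600 − 1000 = 600; Cenozoic 66 − 0 = 66.
Ranking these from shortest: Cenozoic < Mesozoic < Paleozoic < Neoarchean < Mesoarchean < Neoproterozoic < Mesoproterozoic.
Position 2 in that ranking is Mesozoic, which lasted 185.902 Myr.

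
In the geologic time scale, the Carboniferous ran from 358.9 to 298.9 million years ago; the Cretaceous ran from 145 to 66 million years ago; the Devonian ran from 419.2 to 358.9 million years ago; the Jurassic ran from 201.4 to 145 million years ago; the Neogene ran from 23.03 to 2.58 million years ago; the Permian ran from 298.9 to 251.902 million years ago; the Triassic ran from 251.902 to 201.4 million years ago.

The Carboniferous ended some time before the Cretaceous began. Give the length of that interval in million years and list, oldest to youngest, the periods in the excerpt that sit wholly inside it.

153.9 million years; Permian, Triassic, Jurassic

End of Carboniferous = 298.9 Ma; start of Cretaceous = 145 Ma.
Gap = 298.9 − 145 = 153.9 Myr.
Periods wholly inside 298.9–145 Ma: Permian (298.9–251.902), Triassic (251.902–201.4), Jurassic (201.4–145).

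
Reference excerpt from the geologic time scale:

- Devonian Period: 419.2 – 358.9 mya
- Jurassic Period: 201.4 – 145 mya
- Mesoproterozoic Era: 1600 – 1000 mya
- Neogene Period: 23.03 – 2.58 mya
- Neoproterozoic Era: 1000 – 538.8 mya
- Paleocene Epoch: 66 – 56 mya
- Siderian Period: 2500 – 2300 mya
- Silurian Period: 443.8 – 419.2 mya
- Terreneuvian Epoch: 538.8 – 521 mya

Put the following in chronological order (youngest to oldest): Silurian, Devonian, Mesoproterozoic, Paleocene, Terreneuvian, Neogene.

Neogene, Paleocene, Devonian, Silurian, Terreneuvian, Mesoproterozoic

Read off each span (Ma): Silurian 443.8–419.2; Devonian 419.2–358.9; Mesoproterozoic 1600–1000; Paleocene 66–56; Terreneuvian 538.8–521; Neogene 23.03–2.58.
Larger Ma is older, so oldest→youngest is Mesoproterozoic, Terreneuvian, Silurian, Devonian, Paleocene, Neogene; reverse it for youngest→oldest.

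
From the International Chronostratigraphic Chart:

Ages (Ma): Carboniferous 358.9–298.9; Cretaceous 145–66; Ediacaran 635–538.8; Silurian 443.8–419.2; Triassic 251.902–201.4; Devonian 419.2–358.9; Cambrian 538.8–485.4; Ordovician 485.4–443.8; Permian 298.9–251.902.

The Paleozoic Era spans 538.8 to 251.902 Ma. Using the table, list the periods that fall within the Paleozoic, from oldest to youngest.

Periods with both bounds inside 538.8–251.902 Ma: Cambrian (538.8–485.4), Ordovician (485.4–443.8), Silurian (443.8–419.2), Devonian (419.2–358.9), Carboniferous (358.9–298.9), Permian (298.9–251.902).

Cambrian, Ordovician, Silurian, Devonian, Carboniferous, Permian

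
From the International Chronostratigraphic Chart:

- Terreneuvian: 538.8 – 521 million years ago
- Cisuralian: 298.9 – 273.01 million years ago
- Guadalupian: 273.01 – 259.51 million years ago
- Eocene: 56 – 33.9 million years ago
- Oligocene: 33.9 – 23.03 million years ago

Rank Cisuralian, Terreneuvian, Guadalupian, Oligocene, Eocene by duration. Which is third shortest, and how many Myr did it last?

Terreneuvian, 17.8 million years

Start − end for each: Cisuralian 298.9 − 273.01 = 25.89; Terreneuvian 538.8 − 521 = 17.8; Guadalupian 273.01 − 259.51 = 13.5; Oligocene 33.9 − 23.03 = 10.87; Eocene 56 − 33.9 = 22.1.
Ranking these from shortest: Oligocene < Guadalupian < Terreneuvian < Eocene < Cisuralian.
Position 3 in that ranking is Terreneuvian, which lasted 17.8 Myr.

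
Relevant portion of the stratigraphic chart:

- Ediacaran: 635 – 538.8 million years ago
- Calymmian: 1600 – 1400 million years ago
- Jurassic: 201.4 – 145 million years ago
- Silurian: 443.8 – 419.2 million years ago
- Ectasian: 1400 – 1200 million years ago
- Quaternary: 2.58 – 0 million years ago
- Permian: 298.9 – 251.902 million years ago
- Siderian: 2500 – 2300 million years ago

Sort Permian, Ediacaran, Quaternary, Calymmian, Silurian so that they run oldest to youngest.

Calymmian, Ediacaran, Silurian, Permian, Quaternary

The oldest of these is Calymmian (starts 1600 Ma) and the youngest is Quaternary (ends 0 Ma).
In between, by decreasing start age: Ediacaran (635), Silurian (443.8), Permian (298.9).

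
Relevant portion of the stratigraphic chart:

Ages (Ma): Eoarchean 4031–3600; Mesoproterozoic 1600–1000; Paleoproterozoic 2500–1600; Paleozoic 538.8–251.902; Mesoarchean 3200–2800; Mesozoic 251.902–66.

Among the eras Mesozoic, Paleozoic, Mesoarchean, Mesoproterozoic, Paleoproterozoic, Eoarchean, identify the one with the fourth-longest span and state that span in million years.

Start − end for each: Mesozoic 251.902 − 66 = 185.902; Paleozoic 538.8 − 251.902 = 286.898; Mesoarchean 3200 − 2800 = 400; Mesoproterozoic 1600 − 1000 = 600; Paleoproterozoic 2500 − 1600 = 900; Eoarchean 4031 − 3600 = 431.
Ranking these from longest: Paleoproterozoic > Mesoproterozoic > Eoarchean > Mesoarchean > Paleozoic > Mesozoic.
Position 4 in that ranking is Mesoarchean, which lasted 400 Myr.

Mesoarchean, 400 million years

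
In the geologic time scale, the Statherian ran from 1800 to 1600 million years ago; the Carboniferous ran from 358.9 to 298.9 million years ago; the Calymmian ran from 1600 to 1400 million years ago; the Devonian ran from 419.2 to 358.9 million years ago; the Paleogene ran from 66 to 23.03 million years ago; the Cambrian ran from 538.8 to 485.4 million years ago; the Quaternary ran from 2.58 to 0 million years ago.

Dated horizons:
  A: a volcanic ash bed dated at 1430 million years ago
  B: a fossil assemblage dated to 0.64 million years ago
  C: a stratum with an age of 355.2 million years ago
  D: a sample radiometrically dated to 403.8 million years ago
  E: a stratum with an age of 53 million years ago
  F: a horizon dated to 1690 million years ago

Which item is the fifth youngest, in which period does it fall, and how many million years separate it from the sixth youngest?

Sorted youngest-first by Ma: B (0.64), E (53), C (355.2), D (403.8), A (1430), F (1690).
The fifth youngest is A at 1430 Ma, which lies in 1600–1400 Ma: the Calymmian.
The sixth youngest is F at 1690 Ma; separation = |1430 − 1690| = 260 Myr.

A, in the Calymmian; 260 million years to F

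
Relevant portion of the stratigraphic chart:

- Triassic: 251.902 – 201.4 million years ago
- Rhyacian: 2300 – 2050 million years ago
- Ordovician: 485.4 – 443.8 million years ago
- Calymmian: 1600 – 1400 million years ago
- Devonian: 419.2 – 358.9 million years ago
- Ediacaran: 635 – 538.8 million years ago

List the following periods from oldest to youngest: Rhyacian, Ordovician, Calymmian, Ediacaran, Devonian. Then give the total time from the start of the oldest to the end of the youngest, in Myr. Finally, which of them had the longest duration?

From the excerpt: Rhyacian 2300–2050; Ordovician 485.4–443.8; Calymmian 1600–1400; Ediacaran 635–538.8; Devonian 419.2–358.9 (Ma).
Larger Ma is earlier, so the oldest is Rhyacian and the youngest is Devonian; oldest to youngest: Rhyacian, Calymmian, Ediacaran, Ordovician, Devonian.
Oldest start 2300 minus youngest end 358.9 gives 1941.1 Myr overall.
Individual lengths (start − end): Calymmian 200; Ediacaran 96.2; Devonian 60.3; Rhyacian 250; Ordovician 41.6. The largest is Rhyacian at 250 Myr.

Rhyacian, Calymmian, Ediacaran, Ordovician, Devonian; total span 1941.1 Myr; longest is Rhyacian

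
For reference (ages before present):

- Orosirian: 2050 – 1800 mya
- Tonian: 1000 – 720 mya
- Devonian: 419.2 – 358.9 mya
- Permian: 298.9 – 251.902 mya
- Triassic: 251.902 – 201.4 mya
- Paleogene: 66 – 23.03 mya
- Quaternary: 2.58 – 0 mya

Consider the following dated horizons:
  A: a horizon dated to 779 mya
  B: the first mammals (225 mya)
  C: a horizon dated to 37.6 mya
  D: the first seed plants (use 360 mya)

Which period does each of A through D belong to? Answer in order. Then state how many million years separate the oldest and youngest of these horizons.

Match each age against the start–end ranges in the excerpt: A = 779 Ma → Tonian (1000–720); B = 225 Ma → Triassic (251.902–201.4); C = 37.6 Ma → Paleogene (66–23.03); D = 360 Ma → Devonian (419.2–358.9).
The largest age is 779 Ma and the smallest is 37.6 Ma; their difference is 741.4 Myr.

A — Tonian; B — Triassic; C — Paleogene; D — Devonian; span 741.4 million years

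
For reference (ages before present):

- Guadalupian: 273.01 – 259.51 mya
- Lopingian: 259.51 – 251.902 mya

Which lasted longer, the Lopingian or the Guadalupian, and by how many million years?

Lopingian: 259.51 − 251.902 = 7.608 Myr.
Guadalupian: 273.01 − 259.51 = 13.5 Myr.
Difference: 13.5 − 7.608 = 5.892 Myr, so the Guadalupian was longer.

Guadalupian, by 5.892 million years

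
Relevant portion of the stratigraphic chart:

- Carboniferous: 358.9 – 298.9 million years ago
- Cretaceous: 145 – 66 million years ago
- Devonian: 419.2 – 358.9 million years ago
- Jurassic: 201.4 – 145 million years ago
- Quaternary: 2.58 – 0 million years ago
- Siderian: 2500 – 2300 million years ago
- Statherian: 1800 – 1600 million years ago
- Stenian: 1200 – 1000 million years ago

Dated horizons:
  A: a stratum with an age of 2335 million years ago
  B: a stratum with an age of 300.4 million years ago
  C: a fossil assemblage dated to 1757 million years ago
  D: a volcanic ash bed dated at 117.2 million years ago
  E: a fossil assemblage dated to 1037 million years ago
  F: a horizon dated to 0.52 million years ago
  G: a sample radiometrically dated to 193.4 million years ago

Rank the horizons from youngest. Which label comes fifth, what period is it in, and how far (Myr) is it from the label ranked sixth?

E, in the Stenian; 720 million years to C

Sorted youngest-first by Ma: F (0.52), D (117.2), G (193.4), B (300.4), E (1037), C (1757), A (2335).
The fifth youngest is E at 1037 Ma, which lies in 1200–1000 Ma: the Stenian.
The sixth youngest is C at 1757 Ma; separation = |1037 − 1757| = 720 Myr.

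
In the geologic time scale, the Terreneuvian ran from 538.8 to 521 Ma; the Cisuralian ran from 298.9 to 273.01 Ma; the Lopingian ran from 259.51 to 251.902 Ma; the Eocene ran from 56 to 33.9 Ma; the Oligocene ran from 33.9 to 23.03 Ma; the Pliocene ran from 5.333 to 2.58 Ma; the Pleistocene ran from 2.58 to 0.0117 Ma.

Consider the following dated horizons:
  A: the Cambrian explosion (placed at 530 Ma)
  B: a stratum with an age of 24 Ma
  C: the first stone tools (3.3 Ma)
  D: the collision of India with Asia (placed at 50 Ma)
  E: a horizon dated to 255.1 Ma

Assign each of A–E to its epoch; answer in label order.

Match each age against the start–end ranges in the excerpt: A = 530 Ma → Terreneuvian (538.8–521); B = 24 Ma → Oligocene (33.9–23.03); C = 3.3 Ma → Pliocene (5.333–2.58); D = 50 Ma → Eocene (56–33.9); E = 255.1 Ma → Lopingian (259.51–251.902).

A — Terreneuvian; B — Oligocene; C — Pliocene; D — Eocene; E — Lopingian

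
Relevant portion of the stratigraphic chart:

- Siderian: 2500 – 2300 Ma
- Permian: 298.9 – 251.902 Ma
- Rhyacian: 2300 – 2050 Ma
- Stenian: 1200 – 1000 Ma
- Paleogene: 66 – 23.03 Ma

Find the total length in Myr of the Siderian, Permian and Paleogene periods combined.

289.968 million years

Duration is start − end for each: (2500 − 2300) + (298.9 − 251.902) + (66 − 23.03).
That is 200 + 46.998 + 42.97, which totals 289.968 million years.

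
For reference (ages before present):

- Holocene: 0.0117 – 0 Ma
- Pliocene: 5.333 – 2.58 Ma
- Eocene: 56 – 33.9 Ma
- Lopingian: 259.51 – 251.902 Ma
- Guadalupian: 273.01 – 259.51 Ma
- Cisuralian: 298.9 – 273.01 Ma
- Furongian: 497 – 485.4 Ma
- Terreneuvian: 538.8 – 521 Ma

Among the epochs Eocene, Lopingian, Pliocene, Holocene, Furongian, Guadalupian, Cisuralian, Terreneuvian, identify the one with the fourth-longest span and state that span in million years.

Guadalupian, 13.5 million years

Durations: Eocene 22.1; Lopingian 7.608; Pliocene 2.753; Holocene 0.0117; Furongian 11.6; Guadalupian 13.5; Cisuralian 25.89; Terreneuvian 17.8 Myr.
Sorted longest-first: Cisuralian (25.89), Eocene (22.1), Terreneuvian (17.8), Guadalupian (13.5), Furongian (11.6), Lopingian (7.608), Pliocene (2.753), Holocene (0.0117).
The fourth longest is Guadalupian at 13.5 Myr.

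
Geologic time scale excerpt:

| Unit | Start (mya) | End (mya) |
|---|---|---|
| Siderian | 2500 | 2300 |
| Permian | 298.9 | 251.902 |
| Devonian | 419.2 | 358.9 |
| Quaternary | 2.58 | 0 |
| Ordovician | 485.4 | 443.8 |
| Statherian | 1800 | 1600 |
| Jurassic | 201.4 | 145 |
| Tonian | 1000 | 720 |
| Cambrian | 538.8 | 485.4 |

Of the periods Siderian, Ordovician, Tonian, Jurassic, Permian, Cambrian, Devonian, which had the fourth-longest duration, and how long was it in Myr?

Jurassic, 56.4 million years

Start − end for each: Siderian 2500 − 2300 = 200; Ordovician 485.4 − 443.8 = 41.6; Tonian 1000 − 720 = 280; Jurassic 201.4 − 145 = 56.4; Permian 298.9 − 251.902 = 46.998; Cambrian 538.8 − 485.4 = 53.4; Devonian 419.2 − 358.9 = 60.3.
Ranking these from longest: Tonian > Siderian > Devonian > Jurassic > Cambrian > Permian > Ordovician.
Position 4 in that ranking is Jurassic, which lasted 56.4 Myr.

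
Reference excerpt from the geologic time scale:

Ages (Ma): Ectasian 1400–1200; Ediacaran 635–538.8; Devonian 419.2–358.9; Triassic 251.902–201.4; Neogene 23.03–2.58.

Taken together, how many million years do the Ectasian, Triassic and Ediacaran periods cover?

346.702 million years

Each duration: Ectasian = 200; Triassic = 50.502; Ediacaran = 96.2.
Sum: 200 + 50.502 + 96.2 = 346.702 Myr.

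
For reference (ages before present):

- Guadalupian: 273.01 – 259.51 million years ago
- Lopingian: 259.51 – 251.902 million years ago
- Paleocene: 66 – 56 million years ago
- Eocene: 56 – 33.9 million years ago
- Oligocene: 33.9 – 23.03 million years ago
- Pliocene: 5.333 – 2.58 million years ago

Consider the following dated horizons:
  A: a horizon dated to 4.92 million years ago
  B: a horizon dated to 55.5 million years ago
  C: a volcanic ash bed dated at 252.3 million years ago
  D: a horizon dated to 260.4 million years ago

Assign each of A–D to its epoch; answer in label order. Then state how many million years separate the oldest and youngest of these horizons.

A: 4.92 Ma lies in 5.333–2.58 Ma, so Pliocene.
B: 55.5 Ma lies in 56–33.9 Ma, so Eocene.
C: 252.3 Ma lies in 259.51–251.902 Ma, so Lopingian.
D: 260.4 Ma lies in 273.01–259.51 Ma, so Guadalupian.
Oldest = 260.4 Ma, youngest = 4.92 Ma → span 255.48 Myr.

A — Pliocene; B — Eocene; C — Lopingian; D — Guadalupian; span 255.48 million years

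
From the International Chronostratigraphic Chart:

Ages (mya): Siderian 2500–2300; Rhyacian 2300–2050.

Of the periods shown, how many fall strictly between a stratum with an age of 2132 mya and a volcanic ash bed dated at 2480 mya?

Checking each listed span, none has both start < 2480 Ma and end > 2132 Ma — every period straddles one of the two dates or lies outside them — so the count is 0.

0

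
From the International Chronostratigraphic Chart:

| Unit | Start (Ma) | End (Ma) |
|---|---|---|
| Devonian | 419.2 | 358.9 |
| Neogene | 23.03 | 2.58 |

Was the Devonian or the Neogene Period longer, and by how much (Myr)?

Devonian, by 39.85 million years

Devonian: 419.2 − 358.9 = 60.3 Myr.
Neogene: 23.03 − 2.58 = 20.45 Myr.
Difference: 60.3 − 20.45 = 39.85 Myr, so the Devonian was longer.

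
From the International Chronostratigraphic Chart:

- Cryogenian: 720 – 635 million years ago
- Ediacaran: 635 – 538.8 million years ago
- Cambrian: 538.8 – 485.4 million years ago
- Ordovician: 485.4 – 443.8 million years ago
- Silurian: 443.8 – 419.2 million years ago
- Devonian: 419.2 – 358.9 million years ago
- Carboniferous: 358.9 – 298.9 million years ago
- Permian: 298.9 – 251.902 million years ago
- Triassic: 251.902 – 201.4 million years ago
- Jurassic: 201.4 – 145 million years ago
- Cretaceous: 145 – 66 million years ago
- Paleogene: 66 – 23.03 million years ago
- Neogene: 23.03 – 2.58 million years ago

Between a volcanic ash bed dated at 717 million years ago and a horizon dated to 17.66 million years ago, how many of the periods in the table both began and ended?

The older date is 717 Ma and the younger is 17.66 Ma.
Periods with start < 717 and end > 17.66 Ma: Ediacaran (635–538.8), Cambrian (538.8–485.4), Ordovician (485.4–443.8), Silurian (443.8–419.2), Devonian (419.2–358.9), Carboniferous (358.9–298.9), Permian (298.9–251.902), Triassic (251.902–201.4), Jurassic (201.4–145), Cretaceous (145–66), Paleogene (66–23.03).
That is 11 complete periods.

11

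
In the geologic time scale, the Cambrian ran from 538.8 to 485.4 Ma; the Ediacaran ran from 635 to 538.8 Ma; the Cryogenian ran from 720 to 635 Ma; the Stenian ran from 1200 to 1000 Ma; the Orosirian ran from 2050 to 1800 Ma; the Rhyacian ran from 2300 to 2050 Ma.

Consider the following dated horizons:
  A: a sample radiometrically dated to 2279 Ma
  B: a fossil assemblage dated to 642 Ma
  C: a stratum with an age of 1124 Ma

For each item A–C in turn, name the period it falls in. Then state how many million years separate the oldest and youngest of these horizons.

Match each age against the start–end ranges in the excerpt: A = 2279 Ma → Rhyacian (2300–2050); B = 642 Ma → Cryogenian (720–635); C = 1124 Ma → Stenian (1200–1000).
The largest age is 2279 Ma and the smallest is 642 Ma; their difference is 1637 Myr.

A — Rhyacian; B — Cryogenian; C — Stenian; span 1637 million years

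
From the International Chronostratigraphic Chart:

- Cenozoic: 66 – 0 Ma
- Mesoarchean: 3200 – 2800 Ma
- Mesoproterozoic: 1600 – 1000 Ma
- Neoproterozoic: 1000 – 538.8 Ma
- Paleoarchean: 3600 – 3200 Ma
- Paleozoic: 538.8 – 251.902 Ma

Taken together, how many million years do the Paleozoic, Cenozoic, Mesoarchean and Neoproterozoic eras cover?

Duration is start − end for each: (538.8 − 251.902) + (66 − 0) + (3200 − 2800) + (1000 − 538.8).
That is 286.898 + 66 + 400 + 461.2, which totals 1214.098 million years.

1214.098 million years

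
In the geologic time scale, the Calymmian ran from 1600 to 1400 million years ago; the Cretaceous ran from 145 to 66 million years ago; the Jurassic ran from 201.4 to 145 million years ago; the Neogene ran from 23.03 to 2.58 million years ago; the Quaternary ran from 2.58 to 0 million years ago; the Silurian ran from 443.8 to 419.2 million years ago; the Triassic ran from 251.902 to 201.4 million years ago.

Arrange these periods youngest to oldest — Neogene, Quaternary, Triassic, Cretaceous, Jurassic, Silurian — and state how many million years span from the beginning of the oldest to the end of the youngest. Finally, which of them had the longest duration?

Quaternary → Neogene → Cretaceous → Jurassic → Triassic → Silurian; total span 443.8 Myr; longest is Cretaceous

Start ages (Ma): Silurian 443.8, Triassic 251.902, Jurassic 201.4, Cretaceous 145, Neogene 23.03, Quaternary 2.58.
Ordered youngest to oldest: Quaternary, Neogene, Cretaceous, Jurassic, Triassic, Silurian.
Span = 443.8 − 0 = 443.8 Myr.
Durations: Cretaceous 79, Silurian 24.6, Neogene 20.45, Quaternary 2.58, Jurassic 56.4, Triassic 50.502 → longest is Cretaceous (79 Myr).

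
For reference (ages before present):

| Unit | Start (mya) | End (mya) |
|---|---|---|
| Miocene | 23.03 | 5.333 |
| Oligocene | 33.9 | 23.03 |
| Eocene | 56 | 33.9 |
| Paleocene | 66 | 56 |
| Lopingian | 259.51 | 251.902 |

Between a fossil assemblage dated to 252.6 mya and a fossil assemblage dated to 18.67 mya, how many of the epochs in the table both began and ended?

252.6 Ma sits inside the Lopingian (259.51–251.902) and 18.67 Ma inside the Miocene (23.03–5.333); neither of those is wholly between the two dates.
The listed epochs lying completely between them are Paleocene, Eocene, Oligocene — 3 in all.

3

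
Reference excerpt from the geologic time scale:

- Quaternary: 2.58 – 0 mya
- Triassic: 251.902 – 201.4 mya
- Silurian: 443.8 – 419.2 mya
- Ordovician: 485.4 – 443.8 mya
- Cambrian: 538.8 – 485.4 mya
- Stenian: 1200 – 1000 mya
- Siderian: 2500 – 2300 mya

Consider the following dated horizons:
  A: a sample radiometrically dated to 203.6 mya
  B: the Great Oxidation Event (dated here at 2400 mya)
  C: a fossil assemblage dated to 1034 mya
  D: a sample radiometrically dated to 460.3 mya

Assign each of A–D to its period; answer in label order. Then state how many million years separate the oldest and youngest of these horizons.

A: 203.6 Ma lies in 251.902–201.4 Ma, so Triassic.
B: 2400 Ma lies in 2500–2300 Ma, so Siderian.
C: 1034 Ma lies in 1200–1000 Ma, so Stenian.
D: 460.3 Ma lies in 485.4–443.8 Ma, so Ordovician.
Oldest = 2400 Ma, youngest = 203.6 Ma → span 2196.4 Myr.

A — Triassic; B — Siderian; C — Stenian; D — Ordovician; span 2196.4 million years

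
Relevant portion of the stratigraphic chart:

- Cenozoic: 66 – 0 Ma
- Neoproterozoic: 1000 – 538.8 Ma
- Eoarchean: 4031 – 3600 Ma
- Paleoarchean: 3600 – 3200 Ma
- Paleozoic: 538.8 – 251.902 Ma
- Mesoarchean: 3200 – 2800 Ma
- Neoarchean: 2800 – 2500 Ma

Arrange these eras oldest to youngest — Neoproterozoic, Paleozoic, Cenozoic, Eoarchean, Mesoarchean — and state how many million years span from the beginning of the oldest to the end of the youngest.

Eoarchean, Mesoarchean, Neoproterozoic, Paleozoic, Cenozoic; total span 4031 Myr

Start ages (Ma): Eoarchean 4031, Mesoarchean 3200, Neoproterozoic 1000, Paleozoic 538.8, Cenozoic 66.
Ordered oldest to youngest: Eoarchean, Mesoarchean, Neoproterozoic, Paleozoic, Cenozoic.
Span = 4031 − 0 = 4031 Myr.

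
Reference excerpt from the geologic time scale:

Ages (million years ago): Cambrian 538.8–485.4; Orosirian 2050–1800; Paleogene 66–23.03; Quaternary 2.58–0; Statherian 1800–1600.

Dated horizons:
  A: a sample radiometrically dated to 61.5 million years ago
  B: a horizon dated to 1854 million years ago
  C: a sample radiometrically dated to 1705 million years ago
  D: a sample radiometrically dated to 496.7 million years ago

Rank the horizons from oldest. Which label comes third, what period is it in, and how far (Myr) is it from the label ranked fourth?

Larger Ma means older, so oldest first: B 1854 > C 1705 > D 496.7 > A 61.5.
Counting 3 along gives D (496.7 Ma); the excerpt puts that inside the Cambrian, 538.8–485.4 Ma.
Next in line is A (61.5 Ma), and 496.7 − 61.5 = 435.2 Myr.

D, in the Cambrian; 435.2 million years to A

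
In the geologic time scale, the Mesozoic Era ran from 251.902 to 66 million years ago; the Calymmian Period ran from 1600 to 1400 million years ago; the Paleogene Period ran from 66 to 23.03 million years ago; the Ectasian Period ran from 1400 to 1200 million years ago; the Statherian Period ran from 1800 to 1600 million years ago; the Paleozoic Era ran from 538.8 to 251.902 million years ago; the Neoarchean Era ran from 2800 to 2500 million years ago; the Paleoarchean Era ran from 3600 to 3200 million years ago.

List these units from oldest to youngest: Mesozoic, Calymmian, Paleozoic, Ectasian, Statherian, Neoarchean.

Neoarchean, Statherian, Calymmian, Ectasian, Paleozoic, Mesozoic

Read off each span (Ma): Mesozoic 251.902–66; Calymmian 1600–1400; Paleozoic 538.8–251.902; Ectasian 1400–1200; Statherian 1800–1600; Neoarchean 2800–2500.
Larger Ma is older, so oldest→youngest is Neoarchean, Statherian, Calymmian, Ectasian, Paleozoic, Mesozoic.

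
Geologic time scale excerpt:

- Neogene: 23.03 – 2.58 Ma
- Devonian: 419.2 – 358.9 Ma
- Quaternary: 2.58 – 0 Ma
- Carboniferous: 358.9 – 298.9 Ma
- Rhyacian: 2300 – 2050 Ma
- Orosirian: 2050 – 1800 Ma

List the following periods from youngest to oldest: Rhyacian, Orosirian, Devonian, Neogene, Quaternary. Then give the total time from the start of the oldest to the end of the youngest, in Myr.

Start ages (Ma): Rhyacian 2300, Orosirian 2050, Devonian 419.2, Neogene 23.03, Quaternary 2.58.
Ordered youngest to oldest: Quaternary, Neogene, Devonian, Orosirian, Rhyacian.
Span = 2300 − 0 = 2300 Myr.

Quaternary → Neogene → Devonian → Orosirian → Rhyacian; total span 2300 Myr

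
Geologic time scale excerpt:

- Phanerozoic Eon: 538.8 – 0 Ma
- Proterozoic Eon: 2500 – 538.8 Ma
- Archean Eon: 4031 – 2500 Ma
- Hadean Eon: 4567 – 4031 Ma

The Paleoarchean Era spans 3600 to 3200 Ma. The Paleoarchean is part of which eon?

The Paleoarchean (3600–3200 Ma) lies entirely within 4031–2500 Ma, the Archean Eon.

Archean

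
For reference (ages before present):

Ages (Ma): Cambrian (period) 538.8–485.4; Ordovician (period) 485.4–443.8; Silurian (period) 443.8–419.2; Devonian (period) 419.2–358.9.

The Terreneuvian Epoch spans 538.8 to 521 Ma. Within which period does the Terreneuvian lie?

Cambrian

The Terreneuvian (538.8–521 Ma) lies entirely within 538.8–485.4 Ma, the Cambrian Period.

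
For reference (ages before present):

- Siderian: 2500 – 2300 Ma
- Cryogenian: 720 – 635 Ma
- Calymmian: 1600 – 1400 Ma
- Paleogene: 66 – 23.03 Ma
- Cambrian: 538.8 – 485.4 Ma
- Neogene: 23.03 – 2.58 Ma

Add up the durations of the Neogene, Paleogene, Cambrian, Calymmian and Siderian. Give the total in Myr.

Each duration: Neogene = 20.45; Paleogene = 42.97; Cambrian = 53.4; Calymmian = 200; Siderian = 200.
Sum: 20.45 + 42.97 + 53.4 + 200 + 200 = 516.82 Myr.

516.82 million years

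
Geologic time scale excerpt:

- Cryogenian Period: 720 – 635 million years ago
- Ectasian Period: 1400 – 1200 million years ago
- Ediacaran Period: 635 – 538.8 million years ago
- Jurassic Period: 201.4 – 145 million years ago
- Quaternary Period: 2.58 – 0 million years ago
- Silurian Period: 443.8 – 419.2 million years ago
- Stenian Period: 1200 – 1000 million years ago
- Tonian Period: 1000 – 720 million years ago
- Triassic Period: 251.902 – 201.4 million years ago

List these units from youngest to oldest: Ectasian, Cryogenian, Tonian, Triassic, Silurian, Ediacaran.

Read off each span (Ma): Ectasian 1400–1200; Cryogenian 720–635; Tonian 1000–720; Triassic 251.902–201.4; Silurian 443.8–419.2; Ediacaran 635–538.8.
Larger Ma is older, so oldest→youngest is Ectasian, Tonian, Cryogenian, Ediacaran, Silurian, Triassic; reverse it for youngest→oldest.

Triassic, Silurian, Ediacaran, Cryogenian, Tonian, Ectasian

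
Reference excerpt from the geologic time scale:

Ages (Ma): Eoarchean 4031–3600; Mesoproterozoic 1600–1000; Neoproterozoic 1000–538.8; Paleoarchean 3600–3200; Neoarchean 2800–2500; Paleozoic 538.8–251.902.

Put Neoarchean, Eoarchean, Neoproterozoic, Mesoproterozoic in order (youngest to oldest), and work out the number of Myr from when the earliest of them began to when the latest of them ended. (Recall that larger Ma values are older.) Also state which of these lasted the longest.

Neoproterozoic → Mesoproterozoic → Neoarchean → Eoarchean; total span 3492.2 Myr; longest is Mesoproterozoic

From the excerpt: Neoarchean 2800–2500; Eoarchean 4031–3600; Neoproterozoic 1000–538.8; Mesoproterozoic 1600–1000 (Ma).
Larger Ma is earlier, so the oldest is Eoarchean and the youngest is Neoproterozoic; youngest to oldest: Neoproterozoic, Mesoproterozoic, Neoarchean, Eoarchean.
Oldest start 4031 minus youngest end 538.8 gives 3492.2 Myr overall.
Individual lengths (start − end): Neoarchean 300; Neoproterozoic 461.2; Mesoproterozoic 600; Eoarchean 431. The largest is Mesoproterozoic at 600 Myr.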